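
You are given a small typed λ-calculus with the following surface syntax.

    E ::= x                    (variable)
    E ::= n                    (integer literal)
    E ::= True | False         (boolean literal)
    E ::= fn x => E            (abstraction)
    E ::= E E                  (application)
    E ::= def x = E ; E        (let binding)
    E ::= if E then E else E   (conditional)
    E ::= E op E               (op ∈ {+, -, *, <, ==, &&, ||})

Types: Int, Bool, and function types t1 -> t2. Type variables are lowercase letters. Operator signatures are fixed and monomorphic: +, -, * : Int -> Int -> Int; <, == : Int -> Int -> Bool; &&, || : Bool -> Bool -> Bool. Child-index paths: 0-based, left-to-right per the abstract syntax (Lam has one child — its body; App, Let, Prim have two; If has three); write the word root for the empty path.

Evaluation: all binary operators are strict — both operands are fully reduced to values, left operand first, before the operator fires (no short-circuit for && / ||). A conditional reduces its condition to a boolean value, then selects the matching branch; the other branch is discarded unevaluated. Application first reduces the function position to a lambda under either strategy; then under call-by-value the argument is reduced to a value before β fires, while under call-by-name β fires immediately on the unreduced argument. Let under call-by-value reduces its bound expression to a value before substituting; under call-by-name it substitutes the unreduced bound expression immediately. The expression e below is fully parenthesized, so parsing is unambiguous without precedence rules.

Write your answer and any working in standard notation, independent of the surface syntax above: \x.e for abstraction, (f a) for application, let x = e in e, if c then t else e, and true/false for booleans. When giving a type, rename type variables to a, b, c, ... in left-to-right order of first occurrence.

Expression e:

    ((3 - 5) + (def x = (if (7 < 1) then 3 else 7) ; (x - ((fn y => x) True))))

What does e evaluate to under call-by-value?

Trace:
step 0: ((3 - 5) + (let x = (if (7 < 1) then 3 else 7) in (x - ((\y.x) true))))
step 1: [delta@0] (-2 + (let x = (if (7 < 1) then 3 else 7) in (x - ((\y.x) true))))
step 2: [delta@1.0.0] (-2 + (let x = (if false then 3 else 7) in (x - ((\y.x) true))))
step 3: [if@1.0] (-2 + (let x = 7 in (x - ((\y.x) true))))
step 4: [let@1] (-2 + (7 - ((\y.7) true)))
step 5: [beta@1.1] (-2 + (7 - 7))
step 6: [delta@1] (-2 + 0)
step 7: [delta@root] -2

Answer: -2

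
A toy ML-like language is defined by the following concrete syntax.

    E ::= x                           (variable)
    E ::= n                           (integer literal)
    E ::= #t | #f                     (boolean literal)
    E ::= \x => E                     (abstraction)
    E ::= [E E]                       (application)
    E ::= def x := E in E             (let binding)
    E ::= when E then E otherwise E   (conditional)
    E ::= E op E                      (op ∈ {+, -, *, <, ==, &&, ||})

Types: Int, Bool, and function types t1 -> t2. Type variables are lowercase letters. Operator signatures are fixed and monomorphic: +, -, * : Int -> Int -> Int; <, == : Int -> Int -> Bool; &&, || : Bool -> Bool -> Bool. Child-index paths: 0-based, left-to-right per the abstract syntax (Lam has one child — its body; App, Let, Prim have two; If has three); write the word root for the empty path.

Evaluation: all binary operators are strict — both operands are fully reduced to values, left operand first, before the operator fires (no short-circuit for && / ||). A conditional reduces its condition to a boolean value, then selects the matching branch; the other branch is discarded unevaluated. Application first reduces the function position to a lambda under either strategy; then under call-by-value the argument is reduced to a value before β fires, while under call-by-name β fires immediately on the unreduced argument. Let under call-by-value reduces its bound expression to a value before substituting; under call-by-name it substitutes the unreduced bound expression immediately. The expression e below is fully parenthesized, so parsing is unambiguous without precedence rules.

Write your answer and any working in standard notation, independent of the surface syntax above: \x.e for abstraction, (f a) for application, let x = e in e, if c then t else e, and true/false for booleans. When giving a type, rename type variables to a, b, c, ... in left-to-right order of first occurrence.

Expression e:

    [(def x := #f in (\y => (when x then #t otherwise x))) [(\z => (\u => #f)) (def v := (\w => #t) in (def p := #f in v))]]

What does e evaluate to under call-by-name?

Derivation:
step 0: ((let x = false in (\y.(if x then true else x))) ((\z.(\u.false)) (let v = (\w.true) in (let p = false in v))))
step 1: [let@0] ((\y.(if false then true else false)) ((\z.(\u.false)) (let v = (\w.true) in (let p = false in v))))
step 2: [beta@root] (if false then true else false)
step 3: [if@root] false

Answer: false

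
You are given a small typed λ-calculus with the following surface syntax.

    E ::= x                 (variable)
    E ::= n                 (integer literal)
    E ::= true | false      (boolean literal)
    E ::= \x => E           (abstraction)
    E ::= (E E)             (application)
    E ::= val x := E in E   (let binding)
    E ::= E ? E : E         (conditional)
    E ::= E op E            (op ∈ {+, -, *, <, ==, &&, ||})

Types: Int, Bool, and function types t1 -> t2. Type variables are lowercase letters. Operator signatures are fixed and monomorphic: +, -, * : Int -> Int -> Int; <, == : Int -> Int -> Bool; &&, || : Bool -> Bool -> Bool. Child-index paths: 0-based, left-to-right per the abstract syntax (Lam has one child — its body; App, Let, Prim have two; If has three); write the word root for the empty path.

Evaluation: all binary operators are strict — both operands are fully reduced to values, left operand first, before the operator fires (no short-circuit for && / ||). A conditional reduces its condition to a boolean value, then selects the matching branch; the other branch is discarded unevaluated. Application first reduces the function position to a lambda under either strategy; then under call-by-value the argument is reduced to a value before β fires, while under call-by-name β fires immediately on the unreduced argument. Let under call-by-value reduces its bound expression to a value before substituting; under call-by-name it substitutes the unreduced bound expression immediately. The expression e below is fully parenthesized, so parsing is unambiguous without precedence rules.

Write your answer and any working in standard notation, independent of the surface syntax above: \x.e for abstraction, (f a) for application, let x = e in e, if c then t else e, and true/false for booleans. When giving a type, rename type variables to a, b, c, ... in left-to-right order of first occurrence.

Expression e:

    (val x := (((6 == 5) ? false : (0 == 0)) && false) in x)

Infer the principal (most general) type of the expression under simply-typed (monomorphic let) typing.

Derivation:
  unify Int ~ Int
  unify Int ~ Int
  unify Bool ~ Bool
  unify Int ~ Int
  unify Int ~ Int
  unify Bool ~ Bool
  unify Bool ~ Bool
  unify Bool ~ Bool
let x : Bool
x : Bool

Answer: Bool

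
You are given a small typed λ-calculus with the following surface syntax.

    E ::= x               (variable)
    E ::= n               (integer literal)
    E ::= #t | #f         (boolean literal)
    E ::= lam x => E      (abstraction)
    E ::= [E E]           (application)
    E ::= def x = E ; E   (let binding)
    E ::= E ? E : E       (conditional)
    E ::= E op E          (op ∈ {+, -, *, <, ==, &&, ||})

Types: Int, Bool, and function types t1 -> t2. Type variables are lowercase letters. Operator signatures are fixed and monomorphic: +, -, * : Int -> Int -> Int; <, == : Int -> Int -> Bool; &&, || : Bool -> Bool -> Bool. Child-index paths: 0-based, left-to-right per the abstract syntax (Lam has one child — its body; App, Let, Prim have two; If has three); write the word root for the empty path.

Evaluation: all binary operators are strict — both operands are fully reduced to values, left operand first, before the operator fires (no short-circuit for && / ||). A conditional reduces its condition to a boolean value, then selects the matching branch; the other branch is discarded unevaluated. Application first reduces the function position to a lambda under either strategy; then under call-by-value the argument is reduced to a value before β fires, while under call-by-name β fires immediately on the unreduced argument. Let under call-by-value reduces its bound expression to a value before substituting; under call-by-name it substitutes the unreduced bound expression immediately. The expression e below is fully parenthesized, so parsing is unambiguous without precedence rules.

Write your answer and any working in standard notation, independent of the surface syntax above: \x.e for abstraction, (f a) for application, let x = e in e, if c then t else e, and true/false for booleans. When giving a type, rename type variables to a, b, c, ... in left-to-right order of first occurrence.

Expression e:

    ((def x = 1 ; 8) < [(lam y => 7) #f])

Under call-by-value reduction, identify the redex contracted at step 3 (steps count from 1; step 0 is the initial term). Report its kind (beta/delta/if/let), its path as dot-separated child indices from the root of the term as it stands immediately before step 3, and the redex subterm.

Derivation:
step 0: ((let x = 1 in 8) < ((\y.7) false))
step 1: [let@0] (8 < ((\y.7) false))
step 2: [beta@1] (8 < 7)
step 3: [delta@root] false

Answer: delta at root : (8 < 7)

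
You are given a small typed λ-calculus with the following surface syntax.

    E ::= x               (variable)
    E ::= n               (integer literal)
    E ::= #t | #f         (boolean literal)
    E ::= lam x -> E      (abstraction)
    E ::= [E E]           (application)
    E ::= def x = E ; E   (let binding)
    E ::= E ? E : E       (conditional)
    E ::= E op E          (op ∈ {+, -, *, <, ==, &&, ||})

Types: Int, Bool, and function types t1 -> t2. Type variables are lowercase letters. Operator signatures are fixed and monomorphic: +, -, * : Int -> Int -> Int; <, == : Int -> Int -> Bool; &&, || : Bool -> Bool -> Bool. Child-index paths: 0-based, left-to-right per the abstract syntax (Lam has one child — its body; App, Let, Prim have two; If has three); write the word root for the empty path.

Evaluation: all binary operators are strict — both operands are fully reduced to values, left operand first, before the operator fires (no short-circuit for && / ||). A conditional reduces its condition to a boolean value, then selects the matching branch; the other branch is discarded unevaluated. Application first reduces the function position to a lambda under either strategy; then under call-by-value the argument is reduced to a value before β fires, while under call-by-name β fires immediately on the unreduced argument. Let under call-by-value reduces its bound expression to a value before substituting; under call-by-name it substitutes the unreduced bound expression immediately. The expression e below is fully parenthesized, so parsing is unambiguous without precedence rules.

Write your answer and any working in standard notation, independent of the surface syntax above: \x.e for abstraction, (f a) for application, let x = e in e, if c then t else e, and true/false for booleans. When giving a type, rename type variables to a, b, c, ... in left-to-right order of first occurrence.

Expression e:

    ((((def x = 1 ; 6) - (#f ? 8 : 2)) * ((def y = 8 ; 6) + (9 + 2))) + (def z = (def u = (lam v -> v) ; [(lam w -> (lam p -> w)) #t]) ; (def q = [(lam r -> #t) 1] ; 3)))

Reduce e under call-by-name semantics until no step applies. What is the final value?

Answer: 71

Trace:
step 0: ((((let x = 1 in 6) - (if false then 8 else 2)) * ((let y = 8 in 6) + (9 + 2))) + (let z = (let u = (\v.v) in ((\w.(\p.w)) true)) in (let q = ((\r.true) 1) in 3)))
step 1: [let@0.0.0] (((6 - (if false then 8 else 2)) * ((let y = 8 in 6) + (9 + 2))) + (let z = (let u = (\v.v) in ((\w.(\p.w)) true)) in (let q = ((\r.true) 1) in 3)))
step 2: [if@0.0.1] (((6 - 2) * ((let y = 8 in 6) + (9 + 2))) + (let z = (let u = (\v.v) in ((\w.(\p.w)) true)) in (let q = ((\r.true) 1) in 3)))
step 3: [delta@0.0] ((4 * ((let y = 8 in 6) + (9 + 2))) + (let z = (let u = (\v.v) in ((\w.(\p.w)) true)) in (let q = ((\r.true) 1) in 3)))
step 4: [let@0.1.0] ((4 * (6 + (9 + 2))) + (let z = (let u = (\v.v) in ((\w.(\p.w)) true)) in (let q = ((\r.true) 1) in 3)))
step 5: [delta@0.1.1] ((4 * (6 + 11)) + (let z = (let u = (\v.v) in ((\w.(\p.w)) true)) in (let q = ((\r.true) 1) in 3)))
step 6: [delta@0.1] ((4 * 17) + (let z = (let u = (\v.v) in ((\w.(\p.w)) true)) in (let q = ((\r.true) 1) in 3)))
step 7: [delta@0] (68 + (let z = (let u = (\v.v) in ((\w.(\p.w)) true)) in (let q = ((\r.true) 1) in 3)))
step 8: [let@1] (68 + (let q = ((\r.true) 1) in 3))
step 9: [let@1] (68 + 3)
step 10: [delta@root] 71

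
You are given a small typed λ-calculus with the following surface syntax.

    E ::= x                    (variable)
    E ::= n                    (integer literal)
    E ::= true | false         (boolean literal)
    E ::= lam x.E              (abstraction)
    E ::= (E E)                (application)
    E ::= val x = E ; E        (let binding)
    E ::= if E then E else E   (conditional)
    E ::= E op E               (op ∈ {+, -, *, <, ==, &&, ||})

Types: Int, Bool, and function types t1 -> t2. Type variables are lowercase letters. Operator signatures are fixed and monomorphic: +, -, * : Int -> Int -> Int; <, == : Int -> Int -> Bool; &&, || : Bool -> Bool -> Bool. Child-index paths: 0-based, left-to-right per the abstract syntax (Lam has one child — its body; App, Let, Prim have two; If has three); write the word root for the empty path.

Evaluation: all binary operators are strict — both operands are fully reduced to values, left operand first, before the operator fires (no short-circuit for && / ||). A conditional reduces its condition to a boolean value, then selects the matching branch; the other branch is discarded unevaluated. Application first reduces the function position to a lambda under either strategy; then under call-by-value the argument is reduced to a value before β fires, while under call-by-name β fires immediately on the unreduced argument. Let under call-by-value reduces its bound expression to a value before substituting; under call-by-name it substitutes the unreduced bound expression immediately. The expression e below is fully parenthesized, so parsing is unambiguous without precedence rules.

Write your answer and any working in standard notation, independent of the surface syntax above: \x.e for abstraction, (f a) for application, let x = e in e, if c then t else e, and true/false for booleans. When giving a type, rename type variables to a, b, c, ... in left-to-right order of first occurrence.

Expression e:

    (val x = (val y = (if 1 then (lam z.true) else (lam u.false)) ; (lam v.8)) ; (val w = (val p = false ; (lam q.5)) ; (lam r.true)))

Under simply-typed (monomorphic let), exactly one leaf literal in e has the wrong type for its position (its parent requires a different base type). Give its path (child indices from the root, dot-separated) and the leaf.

Answer: 0.0.0 : 1

Working:
  unify Int ~ Bool
  FAIL: mismatch Int ~ Bool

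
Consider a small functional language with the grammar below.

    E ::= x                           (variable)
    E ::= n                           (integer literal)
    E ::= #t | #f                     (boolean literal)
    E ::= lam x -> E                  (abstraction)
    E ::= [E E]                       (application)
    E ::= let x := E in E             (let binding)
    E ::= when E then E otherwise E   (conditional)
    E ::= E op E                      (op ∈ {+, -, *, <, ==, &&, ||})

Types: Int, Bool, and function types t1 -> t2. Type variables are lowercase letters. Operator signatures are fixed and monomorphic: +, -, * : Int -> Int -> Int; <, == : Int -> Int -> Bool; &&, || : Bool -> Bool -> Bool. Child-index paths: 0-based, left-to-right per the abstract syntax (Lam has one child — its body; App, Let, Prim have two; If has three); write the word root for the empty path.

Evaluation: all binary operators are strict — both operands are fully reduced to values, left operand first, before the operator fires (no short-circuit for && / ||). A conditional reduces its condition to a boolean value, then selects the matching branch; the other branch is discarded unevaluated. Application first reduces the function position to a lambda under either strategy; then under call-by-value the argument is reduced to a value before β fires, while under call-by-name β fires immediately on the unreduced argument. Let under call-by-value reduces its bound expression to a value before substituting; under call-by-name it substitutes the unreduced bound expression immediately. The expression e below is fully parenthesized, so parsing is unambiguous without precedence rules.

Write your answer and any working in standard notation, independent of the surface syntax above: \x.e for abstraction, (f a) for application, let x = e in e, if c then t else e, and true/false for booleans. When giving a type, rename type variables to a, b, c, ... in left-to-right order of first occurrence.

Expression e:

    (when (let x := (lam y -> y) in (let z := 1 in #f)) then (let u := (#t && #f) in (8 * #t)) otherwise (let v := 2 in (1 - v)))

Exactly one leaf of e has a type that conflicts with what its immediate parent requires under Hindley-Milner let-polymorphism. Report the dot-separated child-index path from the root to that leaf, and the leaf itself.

Trace:
y : a
\y._ : a -> a
let x : forall. a -> a
let z : Int
  unify Bool ~ Bool
  unify Bool ~ Bool
  unify Bool ~ Bool
let u : Bool
  unify Int ~ Int
  unify Bool ~ Int
  FAIL: mismatch Bool ~ Int

Answer: 1.1.1 : true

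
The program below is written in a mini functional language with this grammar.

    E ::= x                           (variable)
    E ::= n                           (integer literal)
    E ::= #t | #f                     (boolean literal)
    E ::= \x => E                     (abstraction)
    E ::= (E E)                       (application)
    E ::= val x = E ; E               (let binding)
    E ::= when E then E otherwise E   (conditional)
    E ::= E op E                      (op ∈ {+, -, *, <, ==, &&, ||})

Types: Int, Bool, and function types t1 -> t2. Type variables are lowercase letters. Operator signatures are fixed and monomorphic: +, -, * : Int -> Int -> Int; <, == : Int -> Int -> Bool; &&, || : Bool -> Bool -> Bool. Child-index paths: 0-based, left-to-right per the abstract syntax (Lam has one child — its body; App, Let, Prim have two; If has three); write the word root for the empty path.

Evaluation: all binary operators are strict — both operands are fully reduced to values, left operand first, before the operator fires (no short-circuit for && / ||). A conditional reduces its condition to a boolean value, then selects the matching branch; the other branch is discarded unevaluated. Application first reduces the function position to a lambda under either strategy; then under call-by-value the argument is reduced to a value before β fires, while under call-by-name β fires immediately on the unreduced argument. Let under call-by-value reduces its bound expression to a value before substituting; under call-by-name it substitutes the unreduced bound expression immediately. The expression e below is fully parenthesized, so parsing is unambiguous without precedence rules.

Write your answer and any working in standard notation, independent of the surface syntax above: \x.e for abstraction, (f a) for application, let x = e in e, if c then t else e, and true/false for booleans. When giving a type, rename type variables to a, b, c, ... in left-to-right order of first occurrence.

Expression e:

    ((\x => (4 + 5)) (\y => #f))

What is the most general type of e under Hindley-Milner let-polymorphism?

Derivation:
  unify Int ~ Int
  unify Int ~ Int
\x._ : a -> Int
\y._ : b -> Bool
  unify a -> Int ~ (b -> Bool) -> c
  unify a ~ b -> Bool
  unify Int ~ c
_ _ : Int

Answer: Int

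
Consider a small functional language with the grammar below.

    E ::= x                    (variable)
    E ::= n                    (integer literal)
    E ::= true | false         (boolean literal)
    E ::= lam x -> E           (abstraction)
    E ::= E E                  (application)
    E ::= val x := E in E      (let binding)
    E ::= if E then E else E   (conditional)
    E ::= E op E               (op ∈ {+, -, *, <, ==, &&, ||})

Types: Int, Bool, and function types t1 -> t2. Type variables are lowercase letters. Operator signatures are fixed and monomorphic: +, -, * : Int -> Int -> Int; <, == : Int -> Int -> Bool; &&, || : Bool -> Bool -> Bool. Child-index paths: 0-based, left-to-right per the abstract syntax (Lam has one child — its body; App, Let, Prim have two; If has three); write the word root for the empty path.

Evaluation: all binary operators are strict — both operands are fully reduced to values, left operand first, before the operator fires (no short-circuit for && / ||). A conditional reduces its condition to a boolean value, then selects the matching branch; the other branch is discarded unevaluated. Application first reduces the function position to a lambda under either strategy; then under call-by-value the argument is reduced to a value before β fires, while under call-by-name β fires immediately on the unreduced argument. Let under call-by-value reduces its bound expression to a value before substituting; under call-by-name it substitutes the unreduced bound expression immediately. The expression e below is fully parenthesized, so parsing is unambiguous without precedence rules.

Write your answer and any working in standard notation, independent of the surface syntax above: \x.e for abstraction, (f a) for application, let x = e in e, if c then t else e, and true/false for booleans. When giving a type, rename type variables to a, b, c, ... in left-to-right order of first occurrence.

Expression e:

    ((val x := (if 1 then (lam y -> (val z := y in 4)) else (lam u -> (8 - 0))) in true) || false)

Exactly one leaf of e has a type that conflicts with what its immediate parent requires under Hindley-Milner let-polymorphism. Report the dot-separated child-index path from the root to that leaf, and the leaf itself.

Working:
  unify Int ~ Bool
  FAIL: mismatch Int ~ Bool

Answer: 0.0.0 : 1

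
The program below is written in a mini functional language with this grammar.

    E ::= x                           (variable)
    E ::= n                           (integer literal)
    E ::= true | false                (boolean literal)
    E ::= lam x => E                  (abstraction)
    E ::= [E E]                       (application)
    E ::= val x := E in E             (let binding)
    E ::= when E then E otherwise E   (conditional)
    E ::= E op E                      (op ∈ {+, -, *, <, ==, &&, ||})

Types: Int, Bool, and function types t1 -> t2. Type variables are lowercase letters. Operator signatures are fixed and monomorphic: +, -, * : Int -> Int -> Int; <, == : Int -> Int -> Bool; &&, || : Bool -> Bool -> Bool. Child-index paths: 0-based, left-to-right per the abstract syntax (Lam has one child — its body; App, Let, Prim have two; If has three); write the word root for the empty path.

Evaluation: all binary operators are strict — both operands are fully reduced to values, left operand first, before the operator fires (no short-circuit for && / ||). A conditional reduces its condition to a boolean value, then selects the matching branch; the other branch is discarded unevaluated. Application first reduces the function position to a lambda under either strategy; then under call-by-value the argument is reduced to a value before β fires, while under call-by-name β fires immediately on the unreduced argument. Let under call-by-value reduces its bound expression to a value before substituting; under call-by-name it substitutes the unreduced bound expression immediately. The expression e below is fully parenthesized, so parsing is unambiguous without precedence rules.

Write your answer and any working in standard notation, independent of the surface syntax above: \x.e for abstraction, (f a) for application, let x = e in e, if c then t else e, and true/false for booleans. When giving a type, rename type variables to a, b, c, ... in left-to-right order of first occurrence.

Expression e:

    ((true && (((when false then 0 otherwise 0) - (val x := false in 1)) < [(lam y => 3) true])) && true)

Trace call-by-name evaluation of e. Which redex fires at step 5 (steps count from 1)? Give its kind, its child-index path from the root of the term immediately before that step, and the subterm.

Answer: delta at 0.1 : (-1 < 3)

Derivation:
step 0: ((true && (((if false then 0 else 0) - (let x = false in 1)) < ((\y.3) true))) && true)
step 1: [if@0.1.0.0] ((true && ((0 - (let x = false in 1)) < ((\y.3) true))) && true)
step 2: [let@0.1.0.1] ((true && ((0 - 1) < ((\y.3) true))) && true)
step 3: [delta@0.1.0] ((true && (-1 < ((\y.3) true))) && true)
step 4: [beta@0.1.1] ((true && (-1 < 3)) && true)
step 5: [delta@0.1] ((true && true) && true)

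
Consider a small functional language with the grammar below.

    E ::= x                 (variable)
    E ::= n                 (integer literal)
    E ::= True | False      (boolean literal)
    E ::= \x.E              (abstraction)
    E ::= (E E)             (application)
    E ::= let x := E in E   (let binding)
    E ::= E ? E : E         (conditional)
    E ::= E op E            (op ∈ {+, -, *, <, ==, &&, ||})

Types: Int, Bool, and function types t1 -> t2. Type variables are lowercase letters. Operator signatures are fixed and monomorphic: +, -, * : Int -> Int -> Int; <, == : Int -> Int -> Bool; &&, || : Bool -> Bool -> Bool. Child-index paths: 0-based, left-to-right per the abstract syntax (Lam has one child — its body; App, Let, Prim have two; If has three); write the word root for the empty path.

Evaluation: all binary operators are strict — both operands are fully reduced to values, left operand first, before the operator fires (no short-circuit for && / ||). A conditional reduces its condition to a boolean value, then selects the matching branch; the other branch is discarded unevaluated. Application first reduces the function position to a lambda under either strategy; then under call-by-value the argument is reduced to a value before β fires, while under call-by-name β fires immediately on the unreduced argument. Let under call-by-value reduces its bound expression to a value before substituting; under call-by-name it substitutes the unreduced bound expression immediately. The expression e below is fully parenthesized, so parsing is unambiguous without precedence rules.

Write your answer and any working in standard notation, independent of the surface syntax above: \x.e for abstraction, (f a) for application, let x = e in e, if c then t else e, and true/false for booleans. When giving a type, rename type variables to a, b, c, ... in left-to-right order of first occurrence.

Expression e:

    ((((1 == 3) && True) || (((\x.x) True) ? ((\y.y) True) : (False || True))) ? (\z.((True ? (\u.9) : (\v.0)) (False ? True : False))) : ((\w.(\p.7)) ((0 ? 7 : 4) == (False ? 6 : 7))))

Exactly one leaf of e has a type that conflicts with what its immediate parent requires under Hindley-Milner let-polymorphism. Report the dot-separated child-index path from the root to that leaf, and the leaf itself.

Answer: 2.1.0.0 : 0

Trace:
  unify Int ~ Int
  unify Int ~ Int
  unify Bool ~ Bool
  unify Bool ~ Bool
  unify Bool ~ Bool
x : a
\x._ : a -> a
  unify a -> a ~ Bool -> b
  unify a ~ Bool
  unify Bool ~ b
_ _ : Bool
  unify Bool ~ Bool
y : c
\y._ : c -> c
  unify c -> c ~ Bool -> d
  unify c ~ Bool
  unify Bool ~ d
_ _ : Bool
  unify Bool ~ Bool
  unify Bool ~ Bool
  unify Bool ~ Bool
  unify Bool ~ Bool
  unify Bool ~ Bool
  unify Bool ~ Bool
\u._ : f -> Int
\v._ : g -> Int
  unify f -> Int ~ g -> Int
  unify f ~ g
  unify Int ~ Int
  unify Bool ~ Bool
  unify Bool ~ Bool
  unify g -> Int ~ Bool -> h
  unify g ~ Bool
  unify Int ~ h
_ _ : Int
\z._ : e -> Int
\p._ : j -> Int
\w._ : i -> j -> Int
  unify Int ~ Bool
  FAIL: mismatch Int ~ Bool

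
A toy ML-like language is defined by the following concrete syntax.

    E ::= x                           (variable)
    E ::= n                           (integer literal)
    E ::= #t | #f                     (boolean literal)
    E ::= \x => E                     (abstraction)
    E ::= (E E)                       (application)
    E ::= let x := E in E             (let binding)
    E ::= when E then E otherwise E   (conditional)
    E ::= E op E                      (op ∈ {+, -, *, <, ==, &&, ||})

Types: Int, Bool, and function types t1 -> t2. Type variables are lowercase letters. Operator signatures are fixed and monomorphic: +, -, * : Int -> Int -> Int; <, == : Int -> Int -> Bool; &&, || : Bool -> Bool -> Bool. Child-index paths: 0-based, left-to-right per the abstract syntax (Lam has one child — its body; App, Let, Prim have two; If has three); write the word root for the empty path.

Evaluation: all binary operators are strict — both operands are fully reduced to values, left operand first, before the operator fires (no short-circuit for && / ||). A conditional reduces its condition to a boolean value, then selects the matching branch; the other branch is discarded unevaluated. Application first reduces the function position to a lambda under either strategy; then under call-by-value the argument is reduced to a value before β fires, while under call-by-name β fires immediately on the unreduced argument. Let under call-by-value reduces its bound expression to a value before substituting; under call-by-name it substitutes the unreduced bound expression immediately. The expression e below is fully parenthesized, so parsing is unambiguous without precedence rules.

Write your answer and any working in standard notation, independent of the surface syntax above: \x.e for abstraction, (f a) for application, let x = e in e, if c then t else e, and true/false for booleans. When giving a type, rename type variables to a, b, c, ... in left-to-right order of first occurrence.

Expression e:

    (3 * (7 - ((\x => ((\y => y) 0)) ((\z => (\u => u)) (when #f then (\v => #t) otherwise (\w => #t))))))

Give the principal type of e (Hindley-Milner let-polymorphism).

Working:
  unify Int ~ Int
  unify Int ~ Int
y : b
\y._ : b -> b
  unify b -> b ~ Int -> c
  unify b ~ Int
  unify Int ~ c
_ _ : Int
\x._ : a -> Int
u : e
\u._ : e -> e
\z._ : d -> e -> e
  unify Bool ~ Bool
\v._ : f -> Bool
\w._ : g -> Bool
  unify f -> Bool ~ g -> Bool
  unify f ~ g
  unify Bool ~ Bool
  unify d -> e -> e ~ (g -> Bool) -> h
  unify d ~ g -> Bool
  unify e -> e ~ h
_ _ : e -> e
  unify a -> Int ~ (e -> e) -> i
  unify a ~ e -> e
  unify Int ~ i
_ _ : Int
  unify Int ~ Int
  unify Int ~ Int

Answer: Int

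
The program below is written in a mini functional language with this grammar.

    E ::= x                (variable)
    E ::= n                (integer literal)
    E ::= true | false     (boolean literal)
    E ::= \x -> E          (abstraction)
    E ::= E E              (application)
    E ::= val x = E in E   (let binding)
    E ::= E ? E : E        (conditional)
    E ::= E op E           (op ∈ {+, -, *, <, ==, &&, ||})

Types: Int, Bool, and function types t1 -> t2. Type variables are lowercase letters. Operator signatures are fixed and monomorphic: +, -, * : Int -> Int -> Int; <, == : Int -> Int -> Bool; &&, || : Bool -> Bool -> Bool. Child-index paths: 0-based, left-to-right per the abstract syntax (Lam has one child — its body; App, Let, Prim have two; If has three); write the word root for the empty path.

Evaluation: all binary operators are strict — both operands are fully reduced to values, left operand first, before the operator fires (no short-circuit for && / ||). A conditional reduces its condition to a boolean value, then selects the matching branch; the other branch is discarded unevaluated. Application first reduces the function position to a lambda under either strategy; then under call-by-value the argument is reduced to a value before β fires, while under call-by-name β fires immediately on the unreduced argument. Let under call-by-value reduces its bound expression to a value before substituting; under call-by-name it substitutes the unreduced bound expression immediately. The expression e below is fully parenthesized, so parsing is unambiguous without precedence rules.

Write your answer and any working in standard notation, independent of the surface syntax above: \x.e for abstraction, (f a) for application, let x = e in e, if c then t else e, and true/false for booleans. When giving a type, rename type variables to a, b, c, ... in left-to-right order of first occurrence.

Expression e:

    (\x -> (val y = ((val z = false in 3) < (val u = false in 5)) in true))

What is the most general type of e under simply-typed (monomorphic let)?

Trace:
let z : Bool
  unify Int ~ Int
let u : Bool
  unify Int ~ Int
let y : Bool
\x._ : a -> Bool

Answer: a -> Bool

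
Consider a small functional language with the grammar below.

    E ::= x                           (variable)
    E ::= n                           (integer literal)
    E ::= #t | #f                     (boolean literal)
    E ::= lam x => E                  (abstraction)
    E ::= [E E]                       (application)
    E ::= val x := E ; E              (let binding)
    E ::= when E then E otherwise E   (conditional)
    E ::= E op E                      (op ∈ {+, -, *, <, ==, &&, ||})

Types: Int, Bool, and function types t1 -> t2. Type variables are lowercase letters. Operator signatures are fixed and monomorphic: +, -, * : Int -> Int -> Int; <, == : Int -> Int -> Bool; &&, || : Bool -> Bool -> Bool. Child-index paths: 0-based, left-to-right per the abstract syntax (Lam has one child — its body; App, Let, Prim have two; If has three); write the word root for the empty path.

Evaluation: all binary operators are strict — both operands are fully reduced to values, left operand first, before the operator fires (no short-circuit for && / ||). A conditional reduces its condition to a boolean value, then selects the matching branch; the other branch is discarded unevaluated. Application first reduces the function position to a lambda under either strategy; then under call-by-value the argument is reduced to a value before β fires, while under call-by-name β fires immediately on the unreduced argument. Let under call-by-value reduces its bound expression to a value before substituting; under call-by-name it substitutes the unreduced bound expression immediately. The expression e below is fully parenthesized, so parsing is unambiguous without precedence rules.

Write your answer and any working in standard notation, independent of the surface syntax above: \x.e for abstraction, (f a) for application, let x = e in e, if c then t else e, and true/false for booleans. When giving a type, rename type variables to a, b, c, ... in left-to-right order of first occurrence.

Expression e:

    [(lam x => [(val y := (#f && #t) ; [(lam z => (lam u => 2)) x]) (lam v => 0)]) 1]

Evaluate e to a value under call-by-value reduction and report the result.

Working:
step 0: ((\x.((let y = (false && true) in ((\z.(\u.2)) x)) (\v.0))) 1)
step 1: [beta@root] ((let y = (false && true) in ((\z.(\u.2)) 1)) (\v.0))
step 2: [delta@0.0] ((let y = false in ((\z.(\u.2)) 1)) (\v.0))
step 3: [let@0] (((\z.(\u.2)) 1) (\v.0))
step 4: [beta@0] ((\u.2) (\v.0))
step 5: [beta@root] 2

Answer: 2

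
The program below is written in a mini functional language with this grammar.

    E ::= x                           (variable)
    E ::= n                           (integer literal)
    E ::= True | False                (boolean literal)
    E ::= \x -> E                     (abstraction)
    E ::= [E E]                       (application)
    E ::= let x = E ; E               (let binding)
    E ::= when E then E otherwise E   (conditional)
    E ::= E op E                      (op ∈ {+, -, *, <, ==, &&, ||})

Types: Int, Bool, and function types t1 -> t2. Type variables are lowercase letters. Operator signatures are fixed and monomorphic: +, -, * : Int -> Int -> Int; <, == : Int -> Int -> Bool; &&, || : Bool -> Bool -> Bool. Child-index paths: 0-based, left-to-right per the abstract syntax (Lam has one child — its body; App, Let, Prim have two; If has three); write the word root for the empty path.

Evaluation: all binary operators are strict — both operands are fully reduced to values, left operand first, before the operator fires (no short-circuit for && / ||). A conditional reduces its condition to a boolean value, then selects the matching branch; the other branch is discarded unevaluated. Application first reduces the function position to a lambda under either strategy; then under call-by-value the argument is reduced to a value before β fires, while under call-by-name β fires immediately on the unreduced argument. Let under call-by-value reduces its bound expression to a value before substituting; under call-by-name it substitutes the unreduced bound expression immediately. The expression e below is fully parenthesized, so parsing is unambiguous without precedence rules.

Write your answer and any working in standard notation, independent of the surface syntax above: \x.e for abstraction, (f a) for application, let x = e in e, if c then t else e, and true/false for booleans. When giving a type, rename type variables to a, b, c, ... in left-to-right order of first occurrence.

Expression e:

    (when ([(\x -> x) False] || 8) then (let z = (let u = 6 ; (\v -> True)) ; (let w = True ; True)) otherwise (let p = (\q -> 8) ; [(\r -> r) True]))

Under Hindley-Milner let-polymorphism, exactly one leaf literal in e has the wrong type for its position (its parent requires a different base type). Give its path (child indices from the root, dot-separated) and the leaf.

Derivation:
x : a
\x._ : a -> a
  unify a -> a ~ Bool -> b
  unify a ~ Bool
  unify Bool ~ b
_ _ : Bool
  unify Bool ~ Bool
  unify Int ~ Bool
  FAIL: mismatch Int ~ Bool

Answer: 0.1 : 8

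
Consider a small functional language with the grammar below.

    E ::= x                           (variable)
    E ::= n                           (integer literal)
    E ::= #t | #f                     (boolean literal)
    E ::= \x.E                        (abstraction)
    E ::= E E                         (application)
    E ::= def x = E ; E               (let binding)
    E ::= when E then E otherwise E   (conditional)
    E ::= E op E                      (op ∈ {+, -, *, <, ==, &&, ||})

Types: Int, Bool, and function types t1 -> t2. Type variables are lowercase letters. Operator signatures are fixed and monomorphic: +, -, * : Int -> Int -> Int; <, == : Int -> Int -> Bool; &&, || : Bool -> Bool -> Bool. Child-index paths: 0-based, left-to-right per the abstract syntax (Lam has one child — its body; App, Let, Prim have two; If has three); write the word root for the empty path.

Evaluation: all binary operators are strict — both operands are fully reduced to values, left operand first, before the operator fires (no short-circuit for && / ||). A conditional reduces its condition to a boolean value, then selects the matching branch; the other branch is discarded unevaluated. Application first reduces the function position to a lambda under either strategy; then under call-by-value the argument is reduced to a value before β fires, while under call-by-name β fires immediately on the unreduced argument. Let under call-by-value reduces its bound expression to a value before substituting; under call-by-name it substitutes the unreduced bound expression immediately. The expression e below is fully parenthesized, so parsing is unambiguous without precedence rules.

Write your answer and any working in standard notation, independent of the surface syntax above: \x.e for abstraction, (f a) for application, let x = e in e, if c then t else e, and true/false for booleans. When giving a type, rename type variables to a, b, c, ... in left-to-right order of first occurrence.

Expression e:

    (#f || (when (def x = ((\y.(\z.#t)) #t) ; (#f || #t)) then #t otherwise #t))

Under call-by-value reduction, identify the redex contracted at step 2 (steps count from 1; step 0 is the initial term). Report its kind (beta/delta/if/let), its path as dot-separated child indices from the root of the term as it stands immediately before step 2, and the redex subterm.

Answer: let at 1.0 : (let x = (\z.true) in (false || true))

Derivation:
step 0: (false || (if (let x = ((\y.(\z.true)) true) in (false || true)) then true else true))
step 1: [beta@1.0.0] (false || (if (let x = (\z.true) in (false || true)) then true else true))
step 2: [let@1.0] (false || (if (false || true) then true else true))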